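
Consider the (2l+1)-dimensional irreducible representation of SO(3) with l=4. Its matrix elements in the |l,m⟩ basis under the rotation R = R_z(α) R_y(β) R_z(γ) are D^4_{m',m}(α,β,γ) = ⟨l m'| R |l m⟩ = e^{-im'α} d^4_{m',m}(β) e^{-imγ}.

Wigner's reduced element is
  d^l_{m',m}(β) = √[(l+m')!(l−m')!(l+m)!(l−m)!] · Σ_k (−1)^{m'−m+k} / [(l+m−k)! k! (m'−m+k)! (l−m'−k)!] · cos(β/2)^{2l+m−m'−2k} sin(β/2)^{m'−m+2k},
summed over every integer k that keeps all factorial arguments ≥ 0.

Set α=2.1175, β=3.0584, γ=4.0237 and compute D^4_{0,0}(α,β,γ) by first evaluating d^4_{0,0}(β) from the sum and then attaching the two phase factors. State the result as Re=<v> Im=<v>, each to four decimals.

Re=0.9657 Im=0.0000

Split into d^4_{0,0}(β=3.0584) × two z-phases.
c=cos(3.0584/2)=0.041584, s=sin(3.0584/2)=0.999135; N=√[24·24·24·24]=576.000000
k: max(0,(0)−(0))=0 … min(4+(0),4−(0))=4
  k=0: (−1)^0·576.0000/(576)·0.0416^8·0.9991^0 = +0.000000
  k=1: (−1)^1·576.0000/(36)·0.0416^6·0.9991^2 = -0.000000
  k=2: (−1)^2·576.0000/(16)·0.0416^4·0.9991^4 = +0.000107
  k=3: (−1)^3·576.0000/(36)·0.0416^2·0.9991^6 = -0.027525
  k=4: (−1)^4·576.0000/(576)·0.0416^0·0.9991^8 = +0.993101
d^4_{0,0}(3.0584) = +0.000000 -0.000000 +0.000107 -0.027525 +0.993101 = +0.965683
Attach z-rotation phases: D = e^{-i(0)(2.1175)}·(+0.965683)·e^{-i(0)(4.0237)} = +0.965683+0.000000i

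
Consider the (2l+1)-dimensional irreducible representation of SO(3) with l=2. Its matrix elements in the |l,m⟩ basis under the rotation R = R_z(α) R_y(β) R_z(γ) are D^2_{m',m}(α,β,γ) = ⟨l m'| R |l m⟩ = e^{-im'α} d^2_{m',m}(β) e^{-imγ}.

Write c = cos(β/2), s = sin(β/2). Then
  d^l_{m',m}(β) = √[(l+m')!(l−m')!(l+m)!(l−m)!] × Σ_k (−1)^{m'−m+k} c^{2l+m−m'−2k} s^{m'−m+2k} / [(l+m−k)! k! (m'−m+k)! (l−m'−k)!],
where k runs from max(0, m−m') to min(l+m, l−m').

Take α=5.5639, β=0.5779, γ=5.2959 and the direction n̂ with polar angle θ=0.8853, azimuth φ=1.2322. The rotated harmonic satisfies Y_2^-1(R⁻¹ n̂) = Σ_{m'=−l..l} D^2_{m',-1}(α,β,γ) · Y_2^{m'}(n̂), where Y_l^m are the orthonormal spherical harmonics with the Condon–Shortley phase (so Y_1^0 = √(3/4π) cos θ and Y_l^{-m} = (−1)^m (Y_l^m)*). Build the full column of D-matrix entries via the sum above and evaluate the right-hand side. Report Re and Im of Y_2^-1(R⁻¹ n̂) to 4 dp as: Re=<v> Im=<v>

Need the full column D^2_{m',-1} for m'=−2..2 at α=5.5639, β=0.5779, γ=5.2959.
cos(β/2)=0.958544, sin(β/2)=0.284946
d^2_{-2,-1}: single k=1 term ⇒ +0.501913;  D = -0.378748-0.329342i
d^2_{-1,-1}: k∈[0..1] ⇒ +0.844204 -0.223805 = +0.620399;  D = -0.083976-0.614689i
d^2_{0,-1}: k∈[0..1] ⇒ -0.614715 +0.054322 = -0.560393;  D = -0.308753+0.467667i
d^2_{1,-1}: k∈[0..1] ⇒ +0.223805 -0.006592 = +0.217213;  D = +0.209459-0.057519i
d^2_{2,-1}: single k=0 term ⇒ -0.044354;  D = -0.039913-0.019344i
Y_2^{m'}(θ=0.8853,φ=1.2322) and Σ D·Y over m':
  (-0.3787-0.3293i)·(-0.1804-0.1450i)  (-0.0840-0.6147i)·(+0.1258-0.3571i)  (-0.3088+0.4677i)·(+0.0638+0.0000i)  (+0.2095-0.0575i)·(-0.1258-0.3571i)  (-0.0399-0.0193i)·(-0.1804+0.1450i)
Y_2^-1(R⁻¹ n̂) = -0.266079+0.027007i

Re=-0.2661 Im=0.0270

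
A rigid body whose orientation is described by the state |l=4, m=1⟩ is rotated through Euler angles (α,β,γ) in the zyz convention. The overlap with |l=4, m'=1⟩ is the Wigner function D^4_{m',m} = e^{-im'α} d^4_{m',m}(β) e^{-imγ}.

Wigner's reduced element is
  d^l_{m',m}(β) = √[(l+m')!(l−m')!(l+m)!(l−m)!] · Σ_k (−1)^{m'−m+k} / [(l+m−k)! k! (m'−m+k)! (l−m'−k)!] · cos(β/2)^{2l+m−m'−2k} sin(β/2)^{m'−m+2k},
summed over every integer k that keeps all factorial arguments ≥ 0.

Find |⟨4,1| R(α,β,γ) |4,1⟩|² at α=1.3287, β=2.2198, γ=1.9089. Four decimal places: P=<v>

Split into d^4_{1,1}(β=2.2198) × two z-phases.
c=cos(2.2198/2)=0.444751, s=sin(2.2198/2)=0.895654; N=√[120·6·120·6]=720.000000
k: max(0,(1)−(1))=0 … min(4+(1),4−(1))=3
  k=0: (−1)^0·720.0000/(720)·0.4448^8·0.8957^0 = +0.001531
  k=1: (−1)^1·720.0000/(48)·0.4448^6·0.8957^2 = -0.093127
  k=2: (−1)^2·720.0000/(24)·0.4448^4·0.8957^4 = +0.755354
  k=3: (−1)^3·720.0000/(72)·0.4448^2·0.8957^6 = -1.021119
d^4_{1,1}(2.2198) = +0.001531 -0.093127 +0.755354 -1.021119 = -0.357360
|D^4_{1,1}|² = |d^4_{1,1}(β)|² = (-0.357360)² = 0.127706 (the z-rotation phases have unit modulus)

P=0.1277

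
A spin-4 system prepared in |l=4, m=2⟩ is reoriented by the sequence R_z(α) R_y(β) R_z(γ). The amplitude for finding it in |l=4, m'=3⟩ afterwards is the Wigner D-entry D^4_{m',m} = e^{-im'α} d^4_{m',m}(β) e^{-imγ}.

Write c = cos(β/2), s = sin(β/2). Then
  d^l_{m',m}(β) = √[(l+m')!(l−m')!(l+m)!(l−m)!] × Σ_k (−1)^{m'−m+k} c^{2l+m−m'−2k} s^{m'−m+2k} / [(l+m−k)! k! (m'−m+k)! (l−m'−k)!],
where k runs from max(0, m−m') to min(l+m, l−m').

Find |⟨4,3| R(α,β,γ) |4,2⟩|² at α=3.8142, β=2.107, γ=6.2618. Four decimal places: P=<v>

First d^4_{3,2}(β=2.107), then the phase factors e^{-i(3)α} and e^{-i(2)γ}:
Half-angle: c=0.494532, s=0.869159. N=√(5040·1·720·2)=2693.993318
k∈{0,1} keeps every argument non-negative
  k=0: (−1)^1·2693.9933/(720)·0.4945^7·0.8692^1 = -0.023525
  k=1: (−1)^2·2693.9933/(240)·0.4945^5·0.8692^3 = +0.218000
d^4_{3,2}(2.107) = -0.023525 +0.218000 = +0.194475
|D^4_{3,2}|² = |d^4_{3,2}(β)|² = (+0.194475)² = 0.037820 (the z-rotation phases have unit modulus)

P=0.0378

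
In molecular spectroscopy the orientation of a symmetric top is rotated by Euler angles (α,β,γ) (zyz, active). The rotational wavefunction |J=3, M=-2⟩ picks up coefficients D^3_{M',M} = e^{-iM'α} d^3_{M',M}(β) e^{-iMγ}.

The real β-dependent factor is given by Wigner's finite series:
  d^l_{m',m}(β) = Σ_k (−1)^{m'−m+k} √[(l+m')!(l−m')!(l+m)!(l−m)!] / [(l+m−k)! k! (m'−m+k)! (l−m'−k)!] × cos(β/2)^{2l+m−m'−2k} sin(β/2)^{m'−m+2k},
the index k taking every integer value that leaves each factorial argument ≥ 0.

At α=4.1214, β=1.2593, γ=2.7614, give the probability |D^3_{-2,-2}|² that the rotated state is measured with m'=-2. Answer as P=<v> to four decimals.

First d^3_{-2,-2}(β=1.2593), then the phase factors e^{-i(-2)α} and e^{-i(-2)γ}:
With c≡cos(β/2)=0.808234 and s≡sin(β/2)=0.588862, N=[1·120·1·120]^{1/2}=120.000000
The bounds max(0,m−m')=0 and min(l+m,l−m')=1 give 2 terms
  k=0: (−1)^0·120.0000/(120)·0.8082^6·0.5889^0 = +0.278754
  k=1: (−1)^1·120.0000/(24)·0.8082^4·0.5889^2 = -0.739852
d^3_{-2,-2}(1.2593) = +0.278754 -0.739852 = -0.461097
|D^3_{-2,-2}|² = |d^3_{-2,-2}(β)|² = (-0.461097)² = 0.212611 (the z-rotation phases have unit modulus)

P=0.2126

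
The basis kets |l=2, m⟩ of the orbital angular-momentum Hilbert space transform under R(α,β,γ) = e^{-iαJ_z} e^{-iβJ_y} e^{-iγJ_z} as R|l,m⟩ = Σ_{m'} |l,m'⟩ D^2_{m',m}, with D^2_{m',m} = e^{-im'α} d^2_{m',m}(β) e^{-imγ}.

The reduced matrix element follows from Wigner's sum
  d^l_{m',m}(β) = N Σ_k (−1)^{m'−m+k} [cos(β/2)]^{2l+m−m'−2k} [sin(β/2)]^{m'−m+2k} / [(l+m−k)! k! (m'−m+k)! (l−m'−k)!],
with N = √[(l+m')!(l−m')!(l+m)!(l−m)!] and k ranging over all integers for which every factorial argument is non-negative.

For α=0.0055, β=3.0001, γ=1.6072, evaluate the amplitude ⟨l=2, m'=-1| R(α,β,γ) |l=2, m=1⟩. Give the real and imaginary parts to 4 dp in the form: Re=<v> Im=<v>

D^2_{-1,1}(0.0055,3.0001,1.6072) = e^{-i·-1·0.0055}·d^2_{-1,1}(3.0001)·e^{-i·1·1.6072}. Compute d first:
c=cos(3.0001/2)=0.070687, s=sin(3.0001/2)=0.997499; N=√[1·6·6·1]=6.000000
k: max(0,(1)−(-1))=2 … min(2+(1),2−(-1))=3
  k=2: (−1)^0·6.0000/(2)·0.0707^2·0.9975^2 = +0.014915
  k=3: (−1)^1·6.0000/(6)·0.0707^0·0.9975^4 = -0.990032
d^2_{-1,1}(3.0001) = +0.014915 -0.990032 = -0.975116
Attach z-rotation phases: D = e^{-i(-1)(0.0055)}·(-0.975116)·e^{-i(1)(1.6072)} = +0.030130+0.974651i

Re=0.0301 Im=0.9747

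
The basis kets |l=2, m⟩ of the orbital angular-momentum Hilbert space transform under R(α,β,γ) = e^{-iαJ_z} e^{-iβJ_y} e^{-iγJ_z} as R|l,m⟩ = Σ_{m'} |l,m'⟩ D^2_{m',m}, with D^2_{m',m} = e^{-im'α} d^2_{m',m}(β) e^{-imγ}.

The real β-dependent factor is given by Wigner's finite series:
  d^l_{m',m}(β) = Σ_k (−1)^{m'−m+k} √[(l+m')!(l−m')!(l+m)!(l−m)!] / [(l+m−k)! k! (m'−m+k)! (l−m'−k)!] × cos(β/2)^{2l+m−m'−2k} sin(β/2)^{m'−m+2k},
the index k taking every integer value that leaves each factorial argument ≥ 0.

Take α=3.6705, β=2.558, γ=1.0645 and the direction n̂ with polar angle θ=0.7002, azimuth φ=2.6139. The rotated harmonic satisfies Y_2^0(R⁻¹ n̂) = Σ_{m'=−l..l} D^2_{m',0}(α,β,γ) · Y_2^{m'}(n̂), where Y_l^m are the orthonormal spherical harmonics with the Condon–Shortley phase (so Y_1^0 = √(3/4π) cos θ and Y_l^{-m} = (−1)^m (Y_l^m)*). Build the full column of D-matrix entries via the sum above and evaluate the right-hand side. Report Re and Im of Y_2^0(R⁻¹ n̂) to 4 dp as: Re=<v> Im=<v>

Need the full column D^2_{m',0} for m'=−2..2 at α=3.6705, β=2.558, γ=1.0645.
cos(β/2)=0.287673, sin(β/2)=0.957729
d^2_{-2,0}: single k=2 term ⇒ +0.185934;  D = +0.091252+0.162002i
d^2_{-1,0}: k∈[1..2] ⇒ +0.055849 -0.619017 = -0.563168;  D = +0.486216+0.284169i
d^2_{0,0}: k∈[0..2] ⇒ +0.006849 -0.303629 +0.841337 = +0.544556;  D = +0.544556+0.000000i
d^2_{1,0}: k∈[0..1] ⇒ -0.055849 +0.619017 = +0.563168;  D = -0.486216+0.284169i
d^2_{2,0}: single k=0 term ⇒ +0.185934;  D = +0.091252-0.162002i
Y_2^{m'}(θ=0.7002,φ=2.6139) and Σ D·Y over m':
  (+0.0913+0.1620i)·(+0.0791+0.1396i)  (+0.4862+0.2842i)·(-0.3289-0.1917i)  (+0.5446+0.0000i)·(+0.2379+0.0000i)  (-0.4862+0.2842i)·(+0.3289-0.1917i)  (+0.0913-0.1620i)·(+0.0791-0.1396i)
Y_2^0(R⁻¹ n̂) = -0.112113-0.000000i

Re=-0.1121 Im=0.0000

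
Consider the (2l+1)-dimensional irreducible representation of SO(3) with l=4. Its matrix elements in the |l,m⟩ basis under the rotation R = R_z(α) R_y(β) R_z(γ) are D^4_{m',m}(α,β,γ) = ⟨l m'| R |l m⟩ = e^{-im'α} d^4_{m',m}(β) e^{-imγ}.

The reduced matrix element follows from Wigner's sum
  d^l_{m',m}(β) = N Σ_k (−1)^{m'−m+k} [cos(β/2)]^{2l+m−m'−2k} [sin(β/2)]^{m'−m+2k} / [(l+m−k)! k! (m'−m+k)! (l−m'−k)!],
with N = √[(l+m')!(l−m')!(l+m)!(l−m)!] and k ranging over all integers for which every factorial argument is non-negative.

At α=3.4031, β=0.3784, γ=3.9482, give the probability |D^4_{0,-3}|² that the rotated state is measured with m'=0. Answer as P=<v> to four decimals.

P=0.0048

Split into d^4_{0,-3}(β=0.3784) × two z-phases.
c=cos(0.3784/2)=0.982155, s=sin(0.3784/2)=0.188073; N=√[24·24·1·5040]=1703.830978
k: max(0,(-3)−(0))=0 … min(4+(-3),4−(0))=1
  k=0: (−1)^3·1703.8310/(144)·0.9822^5·0.1881^3 = -0.071936
  k=1: (−1)^4·1703.8310/(144)·0.9822^3·0.1881^5 = +0.002638
d^4_{0,-3}(0.3784) = -0.071936 +0.002638 = -0.069298
|D^4_{0,-3}|² = |d^4_{0,-3}(β)|² = (-0.069298)² = 0.004802 (the z-rotation phases have unit modulus)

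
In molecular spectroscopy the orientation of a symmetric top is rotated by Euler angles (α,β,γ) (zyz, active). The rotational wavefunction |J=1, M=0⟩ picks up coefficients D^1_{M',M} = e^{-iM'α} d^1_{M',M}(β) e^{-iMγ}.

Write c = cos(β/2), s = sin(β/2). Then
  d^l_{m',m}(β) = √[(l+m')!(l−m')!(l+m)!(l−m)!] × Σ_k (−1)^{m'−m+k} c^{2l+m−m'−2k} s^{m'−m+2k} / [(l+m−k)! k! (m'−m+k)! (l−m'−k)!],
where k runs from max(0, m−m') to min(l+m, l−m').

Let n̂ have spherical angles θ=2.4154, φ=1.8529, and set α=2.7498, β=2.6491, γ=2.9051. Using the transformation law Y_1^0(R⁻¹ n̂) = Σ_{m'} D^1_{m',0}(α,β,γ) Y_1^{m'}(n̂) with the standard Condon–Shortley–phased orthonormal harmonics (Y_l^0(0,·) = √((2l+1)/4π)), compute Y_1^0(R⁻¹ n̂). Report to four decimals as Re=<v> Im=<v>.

Need the full column D^1_{m',0} for m'=−1..1 at α=2.7498, β=2.6491, γ=2.9051.
cos(β/2)=0.243765, sin(β/2)=0.969834
d^1_{-1,0}: single k=1 term ⇒ +0.334337;  D = -0.309003+0.127665i
d^1_{0,0}: k∈[0..1] ⇒ +0.059421 -0.940579 = -0.881157;  D = -0.881157+0.000000i
d^1_{1,0}: single k=0 term ⇒ -0.334337;  D = +0.309003+0.127665i
Y_1^{m'}(θ=2.4154,φ=1.8529) and Σ D·Y over m':
  (-0.3090+0.1277i)·(-0.0639-0.2203i)  (-0.8812+0.0000i)·(-0.3653+0.0000i)  (+0.3090+0.1277i)·(+0.0639-0.2203i)
Y_1^0(R⁻¹ n̂) = +0.417645+0.000000i

Re=0.4176 Im=0.0000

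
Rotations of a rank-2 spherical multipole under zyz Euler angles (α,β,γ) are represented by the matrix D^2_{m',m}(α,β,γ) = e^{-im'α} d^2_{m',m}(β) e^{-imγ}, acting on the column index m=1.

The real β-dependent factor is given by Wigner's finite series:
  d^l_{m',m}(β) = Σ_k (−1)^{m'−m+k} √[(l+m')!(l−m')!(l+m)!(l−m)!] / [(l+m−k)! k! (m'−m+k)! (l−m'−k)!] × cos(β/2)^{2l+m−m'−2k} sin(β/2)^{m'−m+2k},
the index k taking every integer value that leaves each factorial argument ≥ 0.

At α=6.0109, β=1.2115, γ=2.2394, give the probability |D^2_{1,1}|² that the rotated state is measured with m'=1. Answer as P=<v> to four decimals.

Split into d^2_{1,1}(β=1.2115) × two z-phases.
Half-angle: c=0.822075, s=0.569379. N=√(6·1·6·1)=6.000000
Admissible k: 0..1 (factorial args all ≥0)
  k=0: (−1)^0·6.0000/(6)·0.8221^4·0.5694^0 = +0.456716
  k=1: (−1)^1·6.0000/(2)·0.8221^2·0.5694^2 = -0.657275
d^2_{1,1}(1.2115) = +0.456716 -0.657275 = -0.200559
|D^2_{1,1}|² = |d^2_{1,1}(β)|² = (-0.200559)² = 0.040224 (the z-rotation phases have unit modulus)

P=0.0402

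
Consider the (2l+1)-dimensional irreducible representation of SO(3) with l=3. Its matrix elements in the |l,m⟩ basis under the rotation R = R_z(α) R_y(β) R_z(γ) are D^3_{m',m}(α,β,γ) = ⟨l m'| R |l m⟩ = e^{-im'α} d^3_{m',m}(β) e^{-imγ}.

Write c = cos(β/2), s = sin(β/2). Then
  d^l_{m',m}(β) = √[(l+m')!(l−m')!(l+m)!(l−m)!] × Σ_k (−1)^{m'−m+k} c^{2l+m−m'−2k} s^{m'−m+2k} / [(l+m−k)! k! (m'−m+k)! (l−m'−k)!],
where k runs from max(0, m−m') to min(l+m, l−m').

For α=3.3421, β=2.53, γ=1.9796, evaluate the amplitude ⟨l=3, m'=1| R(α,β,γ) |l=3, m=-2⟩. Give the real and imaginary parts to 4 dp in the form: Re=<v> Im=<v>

D^3_{1,-2}(3.3421,2.53,1.9796) = e^{-i·1·3.3421}·d^3_{1,-2}(2.53)·e^{-i·-2·1.9796}. Compute d first:
Half-angle: c=0.301053, s=0.953608. N=√(24·2·1·120)=75.894664
The bounds max(0,m−m')=0 and min(l+m,l−m')=1 give 2 terms
  k=0: (−1)^3·75.8947/(12)·0.3011^3·0.9536^3 = -0.149646
  k=1: (−1)^4·75.8947/(24)·0.3011^1·0.9536^5 = +0.750742
d^3_{1,-2}(2.53) = -0.149646 +0.750742 = +0.601096
Phases: e^{-i·(1)·3.3421}=-0.979966+0.199167i, e^{-i·(-2)·1.9796}=-0.683969-0.729511i ⇒ D=+0.490230+0.347838i

Re=0.4902 Im=0.3478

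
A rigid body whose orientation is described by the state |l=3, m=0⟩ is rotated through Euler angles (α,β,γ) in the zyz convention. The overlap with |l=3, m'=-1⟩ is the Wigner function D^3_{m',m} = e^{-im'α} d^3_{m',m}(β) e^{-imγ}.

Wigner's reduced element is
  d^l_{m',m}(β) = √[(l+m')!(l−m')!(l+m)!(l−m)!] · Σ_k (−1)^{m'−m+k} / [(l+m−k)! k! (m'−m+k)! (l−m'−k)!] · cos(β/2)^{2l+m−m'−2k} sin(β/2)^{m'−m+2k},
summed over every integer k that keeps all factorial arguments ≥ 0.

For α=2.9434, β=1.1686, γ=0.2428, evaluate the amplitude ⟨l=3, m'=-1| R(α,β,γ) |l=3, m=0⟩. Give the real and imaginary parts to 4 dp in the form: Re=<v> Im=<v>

Re=0.0914 Im=-0.0183

Split into d^3_{-1,0}(β=1.1686) × two z-phases.
Half-angle: c=0.834098, s=0.551616. N=√(2·24·6·6)=41.569219
Admissible k: 1..3 (factorial args all ≥0)
  k=1: (−1)^0·41.5692/(12)·0.8341^5·0.5516^1 = +0.771461
  k=2: (−1)^1·41.5692/(4)·0.8341^3·0.5516^3 = -1.012217
  k=3: (−1)^2·41.5692/(12)·0.8341^1·0.5516^5 = +0.147568
d^3_{-1,0}(1.1686) = +0.771461 -1.012217 +0.147568 = -0.093189
Attach z-rotation phases: D = e^{-i(-1)(2.9434)}·(-0.093189)·e^{-i(0)(0.2428)} = +0.091364-0.018349i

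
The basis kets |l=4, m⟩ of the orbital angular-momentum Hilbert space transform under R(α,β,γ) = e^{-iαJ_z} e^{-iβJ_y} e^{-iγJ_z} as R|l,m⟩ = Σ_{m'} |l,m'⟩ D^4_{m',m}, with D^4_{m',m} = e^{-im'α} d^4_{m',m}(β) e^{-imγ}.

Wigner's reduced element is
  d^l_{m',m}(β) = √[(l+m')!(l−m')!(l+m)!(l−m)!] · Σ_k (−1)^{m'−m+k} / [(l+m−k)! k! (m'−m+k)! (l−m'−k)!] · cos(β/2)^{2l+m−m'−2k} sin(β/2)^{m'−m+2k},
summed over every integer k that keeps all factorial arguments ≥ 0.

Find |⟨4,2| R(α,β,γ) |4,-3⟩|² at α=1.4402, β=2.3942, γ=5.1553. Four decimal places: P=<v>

P=0.1990

First d^4_{2,-3}(β=2.3942), then the phase factors e^{-i(2)α} and e^{-i(-3)γ}:
With c≡cos(β/2)=0.365059 and s≡sin(β/2)=0.930984, N=[720·2·1·5040]^{1/2}=2693.993318
k: max(0,(-3)−(2))=0 … min(4+(-3),4−(2))=1
  k=0: (−1)^5·2693.9933/(240)·0.3651^3·0.9310^5 = -0.381933
  k=1: (−1)^6·2693.9933/(720)·0.3651^1·0.9310^7 = +0.827988
d^4_{2,-3}(2.3942) = -0.381933 +0.827988 = +0.446055
|D^4_{2,-3}|² = |d^4_{2,-3}(β)|² = (+0.446055)² = 0.198965 (the z-rotation phases have unit modulus)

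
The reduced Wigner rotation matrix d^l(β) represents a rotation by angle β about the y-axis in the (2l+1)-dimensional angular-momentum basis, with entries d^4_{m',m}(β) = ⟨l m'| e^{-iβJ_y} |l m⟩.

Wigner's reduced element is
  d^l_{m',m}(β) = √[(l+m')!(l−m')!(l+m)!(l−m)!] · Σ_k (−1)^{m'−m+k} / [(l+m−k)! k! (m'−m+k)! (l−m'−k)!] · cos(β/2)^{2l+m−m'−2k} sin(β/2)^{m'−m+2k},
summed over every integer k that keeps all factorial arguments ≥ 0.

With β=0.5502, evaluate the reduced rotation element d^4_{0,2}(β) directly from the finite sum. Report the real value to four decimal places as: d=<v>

d^4_{0,2}(β=0.5502) via Wigner's sum:
c=cos(0.5502/2)=0.962398, s=sin(0.5502/2)=0.271643; N=√[24·24·720·2]=910.735966
The bounds max(0,m−m')=2 and min(l+m,l−m')=4 give 3 terms
  k=2: (−1)^0·910.7360/(96)·0.9624^6·0.2716^2 = +0.556221
  k=3: (−1)^1·910.7360/(36)·0.9624^4·0.2716^4 = -0.118169
  k=4: (−1)^2·910.7360/(96)·0.9624^2·0.2716^6 = +0.003530
d^4_{0,2}(0.5502) = +0.556221 -0.118169 +0.003530 = +0.441582

d=0.4416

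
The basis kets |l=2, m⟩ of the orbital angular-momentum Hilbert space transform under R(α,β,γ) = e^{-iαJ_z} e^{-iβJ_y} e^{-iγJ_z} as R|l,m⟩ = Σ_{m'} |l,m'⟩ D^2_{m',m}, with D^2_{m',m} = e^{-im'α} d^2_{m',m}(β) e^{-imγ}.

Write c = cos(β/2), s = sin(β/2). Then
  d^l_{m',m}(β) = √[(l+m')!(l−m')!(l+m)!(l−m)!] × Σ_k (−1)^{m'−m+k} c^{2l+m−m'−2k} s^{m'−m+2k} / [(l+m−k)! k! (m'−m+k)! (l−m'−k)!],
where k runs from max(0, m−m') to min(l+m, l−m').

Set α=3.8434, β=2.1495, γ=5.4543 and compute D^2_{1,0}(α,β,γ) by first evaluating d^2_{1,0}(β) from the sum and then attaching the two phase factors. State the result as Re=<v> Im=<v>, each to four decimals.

Re=-0.4283 Im=0.3620

Split into d^2_{1,0}(β=2.1495) × two z-phases.
c=cos(2.1495/2)=0.475952, s=sin(2.1495/2)=0.879471; N=√[6·1·2·2]=4.898979
k∈{0,1} keeps every argument non-negative
  k=0: (−1)^1·4.8990/(2)·0.4760^3·0.8795^1 = -0.232267
  k=1: (−1)^2·4.8990/(2)·0.4760^1·0.8795^3 = +0.793056
d^2_{1,0}(2.1495) = -0.232267 +0.793056 = +0.560789
Phases: e^{-i·(1)·3.8434}=-0.763677+0.645599i, e^{-i·(0)·5.4543}=+1.000000+0.000000i ⇒ D=-0.428261+0.362045i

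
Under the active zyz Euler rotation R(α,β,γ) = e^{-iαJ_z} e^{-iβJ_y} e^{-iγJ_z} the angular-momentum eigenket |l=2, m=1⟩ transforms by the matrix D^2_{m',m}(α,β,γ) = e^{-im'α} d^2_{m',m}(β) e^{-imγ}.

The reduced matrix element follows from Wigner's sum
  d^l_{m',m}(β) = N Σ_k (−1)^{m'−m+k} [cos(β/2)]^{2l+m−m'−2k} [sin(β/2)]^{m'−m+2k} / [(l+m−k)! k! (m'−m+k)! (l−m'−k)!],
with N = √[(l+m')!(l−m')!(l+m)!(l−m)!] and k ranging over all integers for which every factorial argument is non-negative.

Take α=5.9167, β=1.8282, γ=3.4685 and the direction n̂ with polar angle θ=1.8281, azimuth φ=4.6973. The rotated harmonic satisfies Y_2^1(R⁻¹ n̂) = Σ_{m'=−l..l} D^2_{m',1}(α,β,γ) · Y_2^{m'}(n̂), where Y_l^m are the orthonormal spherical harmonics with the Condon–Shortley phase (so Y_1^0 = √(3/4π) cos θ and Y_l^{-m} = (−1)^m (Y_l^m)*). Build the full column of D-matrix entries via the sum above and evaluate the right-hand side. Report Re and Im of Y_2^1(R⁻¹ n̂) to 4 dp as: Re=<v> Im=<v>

Re=-0.0415 Im=-0.2724

Need the full column D^2_{m',1} for m'=−2..2 at α=5.9167, β=1.8282, γ=3.4685.
cos(β/2)=0.610504, sin(β/2)=0.792013
d^2_{-2,1}: single k=3 term ⇒ +0.606619;  D = -0.296624+0.529151i
d^2_{-1,1}: k∈[2..3] ⇒ +0.701395 -0.393487 = +0.307908;  D = -0.236807+0.196800i
d^2_{0,1}: k∈[1..2] ⇒ +0.441441 -0.742953 = -0.301512;  D = +0.285544-0.096820i
d^2_{1,1}: k∈[0..1] ⇒ +0.138916 -0.701395 = -0.562479;  D = +0.562039+0.022256i
d^2_{2,1}: single k=0 term ⇒ -0.360435;  D = +0.331126+0.142370i
Y_2^{m'}(θ=1.8281,φ=4.6973) and Σ D·Y over m':
  (-0.2966+0.5292i)·(-0.3611-0.0109i)  (-0.2368+0.1968i)·(+0.0029-0.1901i)  (+0.2855-0.0968i)·(-0.2541+0.0000i)  (+0.5620+0.0223i)·(-0.0029-0.1901i)  (+0.3311+0.1424i)·(-0.3611+0.0109i)
Y_2^1(R⁻¹ n̂) = -0.041454-0.272363i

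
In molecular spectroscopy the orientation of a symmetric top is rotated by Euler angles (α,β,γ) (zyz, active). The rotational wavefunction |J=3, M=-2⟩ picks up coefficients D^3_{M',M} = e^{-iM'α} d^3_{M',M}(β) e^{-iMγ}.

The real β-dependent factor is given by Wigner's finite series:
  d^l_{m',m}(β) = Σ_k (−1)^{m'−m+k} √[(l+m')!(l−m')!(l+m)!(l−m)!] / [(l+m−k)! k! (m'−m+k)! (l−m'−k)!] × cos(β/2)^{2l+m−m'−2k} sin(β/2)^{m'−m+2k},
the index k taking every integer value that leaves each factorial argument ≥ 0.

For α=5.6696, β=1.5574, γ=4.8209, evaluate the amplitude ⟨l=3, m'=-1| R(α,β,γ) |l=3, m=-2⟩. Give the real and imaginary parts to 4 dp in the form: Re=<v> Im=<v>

Split into d^3_{-1,-2}(β=1.5574) × two z-phases.
c=cos(1.5574/2)=0.711827, s=sin(1.5574/2)=0.702355; N=√[2·24·1·120]=75.894664
Admissible k: 0..1 (factorial args all ≥0)
  k=0: (−1)^1·75.8947/(24)·0.7118^5·0.7024^1 = -0.405910
  k=1: (−1)^2·75.8947/(12)·0.7118^3·0.7024^3 = +0.790357
d^3_{-1,-2}(1.5574) = -0.405910 +0.790357 = +0.384447
D = (+0.817589-0.575802i)·(+0.384447)·(-0.976543-0.215322i) = -0.354612+0.148493i

Re=-0.3546 Im=0.1485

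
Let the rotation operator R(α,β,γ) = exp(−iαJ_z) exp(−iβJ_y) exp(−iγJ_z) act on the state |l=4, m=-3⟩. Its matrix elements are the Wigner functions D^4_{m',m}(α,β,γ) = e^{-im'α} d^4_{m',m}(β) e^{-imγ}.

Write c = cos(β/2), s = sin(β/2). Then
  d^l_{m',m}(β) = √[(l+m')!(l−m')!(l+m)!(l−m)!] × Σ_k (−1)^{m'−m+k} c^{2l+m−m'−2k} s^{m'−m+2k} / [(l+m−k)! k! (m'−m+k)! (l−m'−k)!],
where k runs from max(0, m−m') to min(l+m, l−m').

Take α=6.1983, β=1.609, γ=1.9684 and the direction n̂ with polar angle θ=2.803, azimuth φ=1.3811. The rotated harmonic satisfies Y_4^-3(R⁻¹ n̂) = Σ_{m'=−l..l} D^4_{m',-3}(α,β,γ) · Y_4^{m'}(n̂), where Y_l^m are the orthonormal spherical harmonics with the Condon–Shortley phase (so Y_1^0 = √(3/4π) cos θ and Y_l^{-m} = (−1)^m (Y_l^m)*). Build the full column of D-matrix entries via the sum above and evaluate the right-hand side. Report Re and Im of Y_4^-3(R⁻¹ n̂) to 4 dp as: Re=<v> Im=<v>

Re=0.0158 Im=-0.0865

Need the full column D^4_{m',-3} for m'=−4..4 at α=6.1983, β=1.609, γ=1.9684.
cos(β/2)=0.693472, sin(β/2)=0.720484
d^4_{-4,-3}: single k=1 term ⇒ +0.157170;  D = +0.118417-0.103343i
d^4_{-3,-3}: k∈[0..1] ⇒ +0.053485 -0.404128 = -0.350643;  D = -0.282783+0.207327i
d^4_{-2,-3}: k∈[0..1] ⇒ -0.207917 +0.673289 = +0.465373;  D = +0.397286-0.242353i
d^4_{-1,-3}: k∈[0..1] ⇒ +0.458238 -0.824387 = -0.366149;  D = -0.327621+0.163492i
d^4_{0,-3}: k∈[0..1] ⇒ -0.709709 +0.766076 = +0.056367;  D = +0.052388-0.020802i
d^4_{1,-3}: k∈[0..1] ⇒ +0.824387 -0.533917 = +0.290470;  D = +0.278082-0.083923i
d^4_{2,-3}: k∈[0..1] ⇒ -0.726763 +0.261495 = -0.465268;  D = -0.455219+0.096177i
d^4_{3,-3}: k∈[0..1] ⇒ +0.470870 -0.072610 = +0.398261;  D = +0.395236-0.048993i
d^4_{4,-3}: single k=0 term ⇒ -0.197671;  D = -0.197525+0.007597i
Y_4^{m'}(θ=2.803,φ=1.3811) and Σ D·Y over m':
  (+0.1184-0.1033i)·(+0.0039+0.0037i)  (-0.2828+0.2073i)·(+0.0233-0.0364i)  (+0.3973-0.2424i)·(-0.1792-0.0715i)  (-0.3276+0.1635i)·(-0.0902+0.4698i)  (+0.0524-0.0208i)·(+0.4245+0.0000i)  (+0.2781-0.0839i)·(+0.0902+0.4698i)  (-0.4552+0.0962i)·(-0.1792+0.0715i)  (+0.3952-0.0490i)·(-0.0233-0.0364i)  (-0.1975+0.0076i)·(+0.0039-0.0037i)
Y_4^-3(R⁻¹ n̂) = +0.015752-0.086470i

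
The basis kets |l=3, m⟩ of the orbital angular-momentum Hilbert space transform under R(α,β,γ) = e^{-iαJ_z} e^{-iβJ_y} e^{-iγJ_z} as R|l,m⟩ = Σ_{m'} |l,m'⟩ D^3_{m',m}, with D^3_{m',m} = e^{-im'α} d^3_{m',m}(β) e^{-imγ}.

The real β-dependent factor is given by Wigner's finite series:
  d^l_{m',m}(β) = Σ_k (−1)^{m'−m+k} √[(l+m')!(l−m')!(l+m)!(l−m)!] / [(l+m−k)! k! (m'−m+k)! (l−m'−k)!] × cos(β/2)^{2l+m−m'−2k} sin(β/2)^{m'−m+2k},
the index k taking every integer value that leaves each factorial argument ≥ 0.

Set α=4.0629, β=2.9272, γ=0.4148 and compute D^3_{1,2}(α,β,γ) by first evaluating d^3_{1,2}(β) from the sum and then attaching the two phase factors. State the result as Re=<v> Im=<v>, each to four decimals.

Re=-0.0014 Im=-0.0074

Split into d^3_{1,2}(β=2.9272) × two z-phases.
With c≡cos(β/2)=0.106991 and s≡sin(β/2)=0.994260, N=[24·2·120·1]^{1/2}=75.894664
k∈{1,2} keeps every argument non-negative
  k=1: (−1)^0·75.8947/(24)·0.1070^5·0.9943^1 = +0.000044
  k=2: (−1)^1·75.8947/(12)·0.1070^3·0.9943^3 = -0.007613
d^3_{1,2}(2.9272) = +0.000044 -0.007613 = -0.007569
Phases: e^{-i·(1)·4.0629}=-0.604780+0.796393i, e^{-i·(2)·0.4148}=+0.675171-0.737661i ⇒ D=-0.001356-0.007447i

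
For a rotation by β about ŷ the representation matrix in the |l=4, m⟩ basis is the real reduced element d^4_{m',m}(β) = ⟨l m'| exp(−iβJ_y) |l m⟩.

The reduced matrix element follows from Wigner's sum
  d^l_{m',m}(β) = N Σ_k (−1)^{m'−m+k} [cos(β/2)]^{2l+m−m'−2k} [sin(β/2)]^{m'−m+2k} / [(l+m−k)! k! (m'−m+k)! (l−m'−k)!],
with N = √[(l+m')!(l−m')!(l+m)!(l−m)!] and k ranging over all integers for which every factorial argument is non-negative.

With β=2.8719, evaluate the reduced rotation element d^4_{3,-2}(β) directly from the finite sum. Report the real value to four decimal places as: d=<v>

d=0.4459

d^4_{3,-2}(β=2.8719) via Wigner's sum:
c=cos(2.8719/2)=0.134438, s=sin(2.8719/2)=0.990922; N=√[5040·1·2·720]=2693.993318
Admissible k: 0..1 (factorial args all ≥0)
  k=0: (−1)^5·2693.9933/(240)·0.1344^3·0.9909^5 = -0.026058
  k=1: (−1)^6·2693.9933/(720)·0.1344^1·0.9909^7 = +0.471914
d^4_{3,-2}(2.8719) = -0.026058 +0.471914 = +0.445855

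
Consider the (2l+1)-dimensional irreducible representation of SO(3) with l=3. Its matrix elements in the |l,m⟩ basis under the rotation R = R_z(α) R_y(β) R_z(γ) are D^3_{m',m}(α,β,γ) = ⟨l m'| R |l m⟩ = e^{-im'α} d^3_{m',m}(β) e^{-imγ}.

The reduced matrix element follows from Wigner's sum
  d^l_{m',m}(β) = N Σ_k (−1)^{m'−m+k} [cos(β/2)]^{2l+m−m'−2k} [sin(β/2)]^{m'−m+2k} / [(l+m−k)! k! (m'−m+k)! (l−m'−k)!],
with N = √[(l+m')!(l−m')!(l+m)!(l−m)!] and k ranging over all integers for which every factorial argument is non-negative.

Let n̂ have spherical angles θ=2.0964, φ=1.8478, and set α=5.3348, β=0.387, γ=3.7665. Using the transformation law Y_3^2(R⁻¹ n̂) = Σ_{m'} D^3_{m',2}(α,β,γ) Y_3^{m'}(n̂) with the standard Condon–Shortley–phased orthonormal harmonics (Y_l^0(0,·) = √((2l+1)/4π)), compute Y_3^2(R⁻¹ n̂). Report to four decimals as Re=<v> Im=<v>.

Re=0.1895 Im=0.2565

Need the full column D^3_{m',2} for m'=−3..3 at α=5.3348, β=0.387, γ=3.7665.
cos(β/2)=0.981337, sin(β/2)=0.192295
d^3_{-3,2}: single k=5 term ⇒ +0.000632;  D = -0.000366+0.000515i
d^3_{-2,2}: k∈[4..5] ⇒ +0.006584 -0.000051 = +0.006533;  D = -0.006533+0.000033i
d^3_{-1,2}: k∈[3..4] ⇒ +0.042500 -0.000816 = +0.041684;  D = -0.024470-0.033745i
d^3_{0,2}: k∈[2..3] ⇒ +0.187832 -0.007212 = +0.180619;  D = +0.056985-0.171394i
d^3_{1,2}: k∈[1..2] ⇒ +0.553425 -0.042500 = +0.510925;  D = +0.487889-0.151686i
d^3_{2,2}: k∈[0..1] ⇒ +0.893120 -0.171466 = +0.721654;  D = +0.575824+0.434984i
d^3_{3,2}: single k=0 term ⇒ -0.428681;  D = +0.010521-0.428552i
Y_3^{m'}(θ=2.0964,φ=1.8478) and Σ D·Y over m':
  (-0.0004+0.0005i)·(+0.1995+0.1821i)  (-0.0065+0.0000i)·(+0.3263-0.2019i)  (-0.0245-0.0337i)·(-0.0198-0.0696i)  (+0.0570-0.1714i)·(+0.3260+0.0000i)  (+0.4879-0.1517i)·(+0.0198-0.0696i)  (+0.5758+0.4350i)·(+0.3263+0.2019i)  (+0.0105-0.4286i)·(-0.1995+0.1821i)
Y_3^2(R⁻¹ n̂) = +0.189524+0.256478i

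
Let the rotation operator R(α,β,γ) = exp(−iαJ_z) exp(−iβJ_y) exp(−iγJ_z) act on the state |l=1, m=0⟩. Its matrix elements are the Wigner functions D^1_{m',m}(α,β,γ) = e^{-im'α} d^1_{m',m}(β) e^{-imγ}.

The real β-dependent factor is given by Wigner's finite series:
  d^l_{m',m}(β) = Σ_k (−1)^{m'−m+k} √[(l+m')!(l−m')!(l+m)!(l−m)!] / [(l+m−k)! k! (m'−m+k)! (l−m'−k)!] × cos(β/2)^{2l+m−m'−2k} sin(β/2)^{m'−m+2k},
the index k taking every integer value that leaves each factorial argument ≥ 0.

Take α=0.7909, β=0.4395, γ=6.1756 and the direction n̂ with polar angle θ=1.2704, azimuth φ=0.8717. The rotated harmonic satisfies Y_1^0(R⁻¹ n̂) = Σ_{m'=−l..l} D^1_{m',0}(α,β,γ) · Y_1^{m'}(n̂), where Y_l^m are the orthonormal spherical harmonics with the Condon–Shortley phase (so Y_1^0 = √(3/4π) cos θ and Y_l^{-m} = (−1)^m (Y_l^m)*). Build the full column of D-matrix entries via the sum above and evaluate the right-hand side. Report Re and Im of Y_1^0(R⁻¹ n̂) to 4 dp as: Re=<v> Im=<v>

Need the full column D^1_{m',0} for m'=−1..1 at α=0.7909, β=0.4395, γ=6.1756.
cos(β/2)=0.975952, sin(β/2)=0.217986
d^1_{-1,0}: single k=1 term ⇒ +0.300865;  D = +0.211570+0.213911i
d^1_{0,0}: k∈[0..1] ⇒ +0.952482 -0.047518 = +0.904965;  D = +0.904965+0.000000i
d^1_{1,0}: single k=0 term ⇒ -0.300865;  D = -0.211570+0.213911i
Y_1^{m'}(θ=1.2704,φ=0.8717) and Σ D·Y over m':
  (+0.2116+0.2139i)·(+0.2124-0.2526i)  (+0.9050+0.0000i)·(+0.1446+0.0000i)  (-0.2116+0.2139i)·(-0.2124-0.2526i)
Y_1^0(R⁻¹ n̂) = +0.328773+0.000000i

Re=0.3288 Im=0.0000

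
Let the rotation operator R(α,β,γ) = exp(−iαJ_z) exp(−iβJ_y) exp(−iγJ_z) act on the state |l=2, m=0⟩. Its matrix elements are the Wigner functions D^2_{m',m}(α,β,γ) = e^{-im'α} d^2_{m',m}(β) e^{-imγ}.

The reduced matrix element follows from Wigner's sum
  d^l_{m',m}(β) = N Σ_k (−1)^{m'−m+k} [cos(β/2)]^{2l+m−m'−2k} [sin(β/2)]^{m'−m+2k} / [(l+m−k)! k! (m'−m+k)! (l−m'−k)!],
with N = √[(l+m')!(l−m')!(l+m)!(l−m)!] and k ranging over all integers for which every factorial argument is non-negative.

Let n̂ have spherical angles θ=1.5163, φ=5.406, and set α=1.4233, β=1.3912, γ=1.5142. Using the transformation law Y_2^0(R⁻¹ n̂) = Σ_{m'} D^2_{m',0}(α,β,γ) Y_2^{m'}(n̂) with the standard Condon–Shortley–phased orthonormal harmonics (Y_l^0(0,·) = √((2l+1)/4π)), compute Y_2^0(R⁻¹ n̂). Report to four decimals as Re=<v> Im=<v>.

Re=0.0785 Im=0.0000

Need the full column D^2_{m',0} for m'=−2..2 at α=1.4233, β=1.3912, γ=1.5142.
cos(β/2)=0.767669, sin(β/2)=0.640846
d^2_{-2,0}: single k=2 term ⇒ +0.592832;  D = -0.567224+0.172356i
d^2_{-1,0}: k∈[1..2] ⇒ +0.710153 -0.494893 = +0.215260;  D = +0.031635+0.212923i
d^2_{0,0}: k∈[0..2] ⇒ +0.347294 -0.968090 +0.168661 = -0.452136;  D = -0.452136+0.000000i
d^2_{1,0}: k∈[0..1] ⇒ -0.710153 +0.494893 = -0.215260;  D = -0.031635+0.212923i
d^2_{2,0}: single k=0 term ⇒ +0.592832;  D = -0.567224-0.172356i
Y_2^{m'}(θ=1.5163,φ=5.406) and Σ D·Y over m':
  (-0.5672+0.1724i)·(-0.0703+0.3787i)  (+0.0316+0.2129i)·(+0.0269+0.0323i)  (-0.4521+0.0000i)·(-0.3126+0.0000i)  (-0.0316+0.2129i)·(-0.0269+0.0323i)  (-0.5672-0.1724i)·(-0.0703-0.3787i)
Y_2^0(R⁻¹ n̂) = +0.078499+0.000000i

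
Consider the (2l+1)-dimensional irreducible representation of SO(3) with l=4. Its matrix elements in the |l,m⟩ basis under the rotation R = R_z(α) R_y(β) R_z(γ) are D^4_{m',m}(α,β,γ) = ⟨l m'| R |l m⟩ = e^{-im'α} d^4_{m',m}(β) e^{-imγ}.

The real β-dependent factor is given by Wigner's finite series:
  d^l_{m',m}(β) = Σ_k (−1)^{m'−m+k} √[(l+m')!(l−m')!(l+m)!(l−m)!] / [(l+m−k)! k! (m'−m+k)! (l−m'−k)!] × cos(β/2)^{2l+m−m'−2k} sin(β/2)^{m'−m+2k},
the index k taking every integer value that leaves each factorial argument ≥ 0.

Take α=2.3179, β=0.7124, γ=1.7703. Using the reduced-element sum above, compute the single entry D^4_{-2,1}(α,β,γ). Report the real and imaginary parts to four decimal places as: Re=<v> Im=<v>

Re=-0.3330 Im=0.0943

D^4_{-2,1}(2.3179,0.7124,1.7703) = e^{-i·-2·2.3179}·d^4_{-2,1}(0.7124)·e^{-i·1·1.7703}. Compute d first:
Half-angle: c=0.937229, s=0.348715. N=√(2·720·120·6)=1018.233765
k∈{3,4,5} keeps every argument non-negative
  k=3: (−1)^0·1018.2338/(72)·0.9372^5·0.3487^3 = +0.433667
  k=4: (−1)^1·1018.2338/(48)·0.9372^3·0.3487^5 = -0.090053
  k=5: (−1)^2·1018.2338/(240)·0.9372^1·0.3487^7 = +0.002493
d^4_{-2,1}(0.7124) = +0.433667 -0.090053 +0.002493 = +0.346107
Phases: e^{-i·(-2)·2.3179}=-0.076514-0.997068i, e^{-i·(1)·1.7703}=-0.198183-0.980165i ⇒ D=-0.332999+0.094348i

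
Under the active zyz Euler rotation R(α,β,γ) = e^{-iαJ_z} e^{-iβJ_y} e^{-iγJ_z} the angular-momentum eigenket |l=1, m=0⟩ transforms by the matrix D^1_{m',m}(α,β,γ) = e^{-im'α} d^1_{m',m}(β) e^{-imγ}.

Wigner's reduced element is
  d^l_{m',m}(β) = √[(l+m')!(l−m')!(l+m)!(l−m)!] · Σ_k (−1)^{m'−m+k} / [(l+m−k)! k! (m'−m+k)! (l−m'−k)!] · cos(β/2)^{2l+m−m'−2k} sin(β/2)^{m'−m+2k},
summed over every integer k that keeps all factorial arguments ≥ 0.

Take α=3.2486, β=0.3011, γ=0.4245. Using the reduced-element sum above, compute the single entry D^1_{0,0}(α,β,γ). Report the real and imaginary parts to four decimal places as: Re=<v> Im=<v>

Re=0.9550 Im=0.0000

D^1_{0,0}(3.2486,0.3011,0.4245) = e^{-i·0·3.2486}·d^1_{0,0}(0.3011)·e^{-i·0·0.4245}. Compute d first:
With c≡cos(β/2)=0.988689 and s≡sin(β/2)=0.149982, N=[1·1·1·1]^{1/2}=1.000000
Admissible k: 0..1 (factorial args all ≥0)
  k=0: (−1)^0·1.0000/(1)·0.9887^2·0.1500^0 = +0.977505
  k=1: (−1)^1·1.0000/(1)·0.9887^0·0.1500^2 = -0.022495
d^1_{0,0}(0.3011) = +0.977505 -0.022495 = +0.955011
Phases: e^{-i·(0)·3.2486}=+1.000000+0.000000i, e^{-i·(0)·0.4245}=+1.000000+0.000000i ⇒ D=+0.955011+0.000000i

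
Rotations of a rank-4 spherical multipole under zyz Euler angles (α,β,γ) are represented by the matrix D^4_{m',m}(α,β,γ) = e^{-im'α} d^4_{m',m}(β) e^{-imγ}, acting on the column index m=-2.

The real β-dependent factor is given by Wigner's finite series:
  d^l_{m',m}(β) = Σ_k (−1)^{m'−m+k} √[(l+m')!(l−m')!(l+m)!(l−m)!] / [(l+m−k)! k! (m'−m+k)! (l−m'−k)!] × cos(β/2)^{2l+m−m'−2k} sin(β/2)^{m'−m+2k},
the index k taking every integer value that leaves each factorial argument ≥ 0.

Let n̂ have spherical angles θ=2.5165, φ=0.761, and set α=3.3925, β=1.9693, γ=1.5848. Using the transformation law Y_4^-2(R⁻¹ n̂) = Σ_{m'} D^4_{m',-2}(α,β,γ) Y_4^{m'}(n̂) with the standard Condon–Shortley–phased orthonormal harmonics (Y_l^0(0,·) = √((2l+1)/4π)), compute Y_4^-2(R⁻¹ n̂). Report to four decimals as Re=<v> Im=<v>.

Re=0.2212 Im=0.1562

Need the full column D^4_{m',-2} for m'=−4..4 at α=3.3925, β=1.9693, γ=1.5848.
cos(β/2)=0.553155, sin(β/2)=0.833079
d^4_{-4,-2}: single k=2 term ⇒ +0.105204;  D = -0.054013-0.090279i
d^4_{-3,-2}: k∈[1..2] ⇒ +0.049394 -0.336106 = -0.286712;  D = -0.203680-0.201787i
d^4_{-2,-2}: k∈[0..2] ⇒ +0.008765 -0.238579 +0.676428 = +0.446614;  D = -0.385382-0.225710i
d^4_{-1,-2}: k∈[0..2] ⇒ -0.056008 +0.635181 -0.960472 = -0.381299;  D = -0.366564-0.104976i
d^4_{0,-2}: k∈[0..2] ⇒ +0.188614 -1.140828 +0.970354 = +0.018139;  D = -0.018132-0.000508i
d^4_{1,-2}: k∈[0..2] ⇒ -0.423454 +1.440708 -0.653559 = +0.363695;  D = +0.354698-0.080398i
d^4_{2,-2}: k∈[0..2] ⇒ +0.676428 -1.227411 +0.232000 = -0.318984;  D = +0.283844-0.145545i
d^4_{3,-2}: k∈[0..1] ⇒ -0.762351 +0.576384 = -0.185966;  D = -0.139231+0.123281i
d^4_{4,-2}: single k=0 term ⇒ +0.541238;  D = -0.303447+0.448172i
Y_4^{m'}(θ=2.5165,φ=0.761) and Σ D·Y over m':
  (-0.0540-0.0903i)·(-0.0516-0.0051i)  (-0.2037-0.2018i)·(+0.1329+0.1539i)  (-0.3854-0.2257i)·(+0.0201-0.4122i)  (-0.3666-0.1050i)·(-0.2606+0.2482i)  (-0.0181-0.0005i)·(-0.1685+0.0000i)  (+0.3547-0.0804i)·(+0.2606+0.2482i)  (+0.2838-0.1455i)·(+0.0201+0.4122i)  (-0.1392+0.1233i)·(-0.1329+0.1539i)  (-0.3034+0.4482i)·(-0.0516+0.0051i)
Y_4^-2(R⁻¹ n̂) = +0.221183+0.156210i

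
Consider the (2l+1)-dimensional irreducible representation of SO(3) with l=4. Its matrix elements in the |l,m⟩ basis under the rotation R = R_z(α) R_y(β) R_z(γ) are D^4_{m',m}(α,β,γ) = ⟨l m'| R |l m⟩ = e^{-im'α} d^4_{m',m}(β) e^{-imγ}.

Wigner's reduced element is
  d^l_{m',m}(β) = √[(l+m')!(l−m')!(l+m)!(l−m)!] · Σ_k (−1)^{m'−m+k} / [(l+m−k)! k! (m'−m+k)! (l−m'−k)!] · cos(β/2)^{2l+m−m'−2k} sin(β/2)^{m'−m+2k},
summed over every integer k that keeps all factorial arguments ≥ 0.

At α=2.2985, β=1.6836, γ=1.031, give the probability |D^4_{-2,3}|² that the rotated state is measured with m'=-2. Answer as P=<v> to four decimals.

First d^4_{-2,3}(β=1.6836), then the phase factors e^{-i(-2)α} and e^{-i(3)γ}:
With c≡cos(β/2)=0.666121 and s≡sin(β/2)=0.745843, N=[2·720·5040·1]^{1/2}=2693.993318
The bounds max(0,m−m')=5 and min(l+m,l−m')=6 give 2 terms
  k=5: (−1)^0·2693.9933/(240)·0.6661^3·0.7458^5 = +0.765744
  k=6: (−1)^1·2693.9933/(720)·0.6661^1·0.7458^7 = -0.320001
d^4_{-2,3}(1.6836) = +0.765744 -0.320001 = +0.445743
|D^4_{-2,3}|² = |d^4_{-2,3}(β)|² = (+0.445743)² = 0.198687 (the z-rotation phases have unit modulus)

P=0.1987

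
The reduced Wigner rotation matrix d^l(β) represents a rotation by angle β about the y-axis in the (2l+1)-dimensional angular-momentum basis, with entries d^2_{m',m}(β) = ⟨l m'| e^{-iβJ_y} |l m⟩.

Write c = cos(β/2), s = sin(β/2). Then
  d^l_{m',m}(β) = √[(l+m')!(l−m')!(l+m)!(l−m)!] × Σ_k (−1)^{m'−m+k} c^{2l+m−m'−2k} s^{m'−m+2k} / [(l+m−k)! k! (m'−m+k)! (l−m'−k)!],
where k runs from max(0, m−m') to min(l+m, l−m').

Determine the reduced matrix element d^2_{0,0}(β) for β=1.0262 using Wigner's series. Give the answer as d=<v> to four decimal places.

d=-0.0974

d^2_{0,0}(β=1.0262) via Wigner's sum:
With c≡cos(β/2)=0.871227 and s≡sin(β/2)=0.490880, N=[2·2·2·2]^{1/2}=4.000000
The bounds max(0,m−m')=0 and min(l+m,l−m')=2 give 3 terms
  k=0: (−1)^0·4.0000/(4)·0.8712^4·0.4909^0 = +0.576136
  k=1: (−1)^1·4.0000/(1)·0.8712^2·0.4909^2 = -0.731601
  k=2: (−1)^2·4.0000/(4)·0.8712^0·0.4909^4 = +0.058063
d^2_{0,0}(1.0262) = +0.576136 -0.731601 +0.058063 = -0.097401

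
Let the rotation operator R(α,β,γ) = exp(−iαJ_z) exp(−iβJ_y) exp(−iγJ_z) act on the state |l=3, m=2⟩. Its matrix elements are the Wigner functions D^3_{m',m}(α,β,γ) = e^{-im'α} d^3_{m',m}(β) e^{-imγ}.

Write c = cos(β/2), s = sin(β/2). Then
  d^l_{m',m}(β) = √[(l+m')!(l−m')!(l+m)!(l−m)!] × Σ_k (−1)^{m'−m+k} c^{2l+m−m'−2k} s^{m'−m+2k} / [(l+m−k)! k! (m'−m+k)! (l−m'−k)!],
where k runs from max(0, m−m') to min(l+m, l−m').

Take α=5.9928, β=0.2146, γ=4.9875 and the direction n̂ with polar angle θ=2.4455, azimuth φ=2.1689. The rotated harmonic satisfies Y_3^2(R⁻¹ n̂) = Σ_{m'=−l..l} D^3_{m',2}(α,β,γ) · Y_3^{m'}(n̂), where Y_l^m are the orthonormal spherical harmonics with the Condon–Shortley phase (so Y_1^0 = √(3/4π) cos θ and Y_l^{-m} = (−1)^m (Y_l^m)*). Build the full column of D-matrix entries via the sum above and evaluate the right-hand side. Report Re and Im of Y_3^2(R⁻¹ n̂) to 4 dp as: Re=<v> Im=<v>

Re=-0.1636 Im=-0.1675

Need the full column D^3_{m',2} for m'=−3..3 at α=5.9928, β=0.2146, γ=4.9875.
cos(β/2)=0.994249, sin(β/2)=0.107094
d^3_{-3,2}: single k=5 term ⇒ +0.000034;  D = -0.000005+0.000034i
d^3_{-2,2}: k∈[4..5] ⇒ +0.000650 -0.000002 = +0.000649;  D = -0.000276+0.000587i
d^3_{-1,2}: k∈[3..4] ⇒ +0.007635 -0.000044 = +0.007591;  D = -0.005063+0.005656i
d^3_{0,2}: k∈[2..3] ⇒ +0.061387 -0.000712 = +0.060674;  D = -0.051719+0.031725i
d^3_{1,2}: k∈[1..2] ⇒ +0.329035 -0.007635 = +0.321400;  D = -0.310611+0.082575i
d^3_{2,2}: k∈[0..1] ⇒ +0.965986 -0.056038 = +0.909948;  D = -0.909523-0.027793i
d^3_{3,2}: single k=0 term ⇒ -0.254869;  D = +0.241856+0.080399i
Y_3^{m'}(θ=2.4455,φ=2.1689) and Σ D·Y over m':
  (-0.0000+0.0000i)·(+0.1073-0.0244i)  (-0.0003+0.0006i)·(+0.1180-0.3001i)  (-0.0051+0.0057i)·(-0.2269-0.3329i)  (-0.0517+0.0317i)·(+0.0160+0.0000i)  (-0.3106+0.0826i)·(+0.2269-0.3329i)  (-0.9095-0.0278i)·(+0.1180+0.3001i)  (+0.2419+0.0804i)·(-0.1073-0.0244i)
Y_3^2(R⁻¹ n̂) = -0.163571-0.167522i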